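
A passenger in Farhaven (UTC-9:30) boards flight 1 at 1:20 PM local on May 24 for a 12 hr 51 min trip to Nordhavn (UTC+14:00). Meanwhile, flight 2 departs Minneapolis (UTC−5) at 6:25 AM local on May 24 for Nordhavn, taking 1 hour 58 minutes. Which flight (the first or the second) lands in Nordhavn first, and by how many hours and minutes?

the second, by 22 hours 18 minutes

Flight 1 in UTC: 1:20 PM + 9:30 = 10:50 PM on May 24.
+12 hours and 51 minutes → arrive 11:41 AM UTC on May 25.
Flight 2 in UTC: 6:25 AM + 5:00 = 11:25 AM on May 24.
+1 hour 58 minutes → arrive 1:23 PM UTC on May 24.
Flight 2 lands earlier by 22 hours 18 minutes.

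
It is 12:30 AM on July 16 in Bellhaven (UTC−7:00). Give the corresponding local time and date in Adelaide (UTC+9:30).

In UTC: 12:30 AM + 7:00 = 7:30 AM on Jul 16.
Adelaide is UTC+9:30: 7:30 AM + 9:30 = 5:00 PM on Jul 16.

5:00 PM on July 16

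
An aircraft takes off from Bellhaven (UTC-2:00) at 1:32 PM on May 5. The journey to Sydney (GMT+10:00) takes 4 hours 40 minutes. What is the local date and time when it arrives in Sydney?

6:12 AM on May 6

Convert departure to UTC: 1:32 PM + 2:00 = 3:32 PM UTC on May 5.
Add 4 hours and 40 minutes travel time → 8:12 PM UTC.
Sydney is UTC+10:00, so local arrival = 8:12 PM + 10:00 = 6:12 AM on May 6.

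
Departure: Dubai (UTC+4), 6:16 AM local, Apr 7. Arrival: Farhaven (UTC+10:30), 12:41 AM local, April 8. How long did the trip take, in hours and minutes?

Farhaven is 6:30 ahead of Dubai.
Clock-face elapsed time (ignoring zones) is 18 hours 25 minutes.
Actual elapsed = 18 hours 25 minutes − 6:30 = 11 hours 55 minutes.

11 hours 55 minutes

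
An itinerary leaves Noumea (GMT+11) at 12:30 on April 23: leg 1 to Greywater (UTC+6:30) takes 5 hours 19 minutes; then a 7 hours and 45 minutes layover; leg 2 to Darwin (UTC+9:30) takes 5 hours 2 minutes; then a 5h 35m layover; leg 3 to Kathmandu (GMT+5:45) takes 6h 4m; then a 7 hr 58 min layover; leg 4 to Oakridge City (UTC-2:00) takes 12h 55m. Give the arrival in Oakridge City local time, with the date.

02:08 on April 25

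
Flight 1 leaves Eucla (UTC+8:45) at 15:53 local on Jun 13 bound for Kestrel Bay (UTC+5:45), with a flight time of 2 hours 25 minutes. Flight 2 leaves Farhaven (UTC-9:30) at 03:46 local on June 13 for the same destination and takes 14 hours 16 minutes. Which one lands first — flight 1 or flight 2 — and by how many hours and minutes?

Flight 1 in UTC: 15:53 − 8:45 = 07:08 on Jun 13.
+2 hours and 25 minutes → arrive 09:33 UTC on Jun 13.
Flight 2 in UTC: 03:46 + 9:30 = 13:16 on Jun 13.
+14 hours and 16 minutes → arrive 03:32 UTC on Jun 14.
Flight 1 lands earlier by 17 hours 59 minutes.

the first, by 17 hours 59 minutes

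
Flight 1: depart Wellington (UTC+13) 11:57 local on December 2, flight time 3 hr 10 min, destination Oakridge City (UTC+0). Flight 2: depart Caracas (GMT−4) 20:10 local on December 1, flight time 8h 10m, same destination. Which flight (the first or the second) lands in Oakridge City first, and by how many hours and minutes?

the first, by 6 hours 13 minutes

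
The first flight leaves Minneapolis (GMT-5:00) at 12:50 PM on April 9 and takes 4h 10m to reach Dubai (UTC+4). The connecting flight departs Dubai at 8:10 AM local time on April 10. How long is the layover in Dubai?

Convert departure to UTC: 12:50 PM + 5:00 = 5:50 PM UTC on Apr 9.
Add 4 hours 10 minutes flight time → 10:00 PM UTC.
Dubai is UTC+4:00, so local arrival = 10:00 PM + 4:00 = 2:00 AM on Apr 10.
Layover = 8:10 AM − 2:00 AM = 6 hours 10 minutes.

6 hours 10 minutes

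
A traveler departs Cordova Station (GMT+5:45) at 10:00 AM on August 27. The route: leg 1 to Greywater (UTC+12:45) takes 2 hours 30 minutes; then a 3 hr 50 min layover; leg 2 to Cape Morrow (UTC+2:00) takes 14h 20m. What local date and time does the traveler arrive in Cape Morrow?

2:55 AM on August 28

Convert departure to UTC: 10:00 AM − 5:45 = 4:15 AM UTC on Aug 27.
Add 2 hours 30 minutes leg 1 → 6:45 AM UTC.
Add 3 hours 50 minutes layover in Greywater → 10:35 AM UTC.
Add 14 hours and 20 minutes leg 2 → 12:55 AM UTC (Aug 28).
Cape Morrow is UTC+2:00, so local arrival = 12:55 AM + 2:00 = 2:55 AM on Aug 28.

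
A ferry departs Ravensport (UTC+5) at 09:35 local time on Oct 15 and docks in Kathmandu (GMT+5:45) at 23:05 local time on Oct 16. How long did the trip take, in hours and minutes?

36 hours 45 minutes

Departure in UTC: 09:35 − 5:00 = 04:35 on Oct 15.
Arrival in UTC: 23:05 − 5:45 = 17:20 on Oct 16.
Elapsed = 17:20 − 04:35 (+1 day) = 36 hours 45 minutes.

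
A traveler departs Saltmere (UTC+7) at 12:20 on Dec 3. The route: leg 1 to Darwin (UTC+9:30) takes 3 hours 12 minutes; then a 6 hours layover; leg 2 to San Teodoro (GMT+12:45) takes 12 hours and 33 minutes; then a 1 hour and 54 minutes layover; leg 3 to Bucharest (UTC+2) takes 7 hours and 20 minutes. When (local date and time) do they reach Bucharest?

Convert departure to UTC: 12:20 − 7:00 = 05:20 UTC on Dec 3.
Add 3 hours and 12 minutes leg 1 → 08:32 UTC.
Add 6 hours layover in Darwin → 14:32 UTC.
Add 12 hours and 33 minutes leg 2 → 03:05 UTC (Dec 4).
Add 1 hour and 54 minutes layover in San Teodoro → 04:59 UTC.
Add 7 hours and 20 minutes leg 3 → 12:19 UTC.
Bucharest is UTC+2:00, so local arrival = 12:19 + 2:00 = 14:19 on Dec 4.

14:19 on Dec 4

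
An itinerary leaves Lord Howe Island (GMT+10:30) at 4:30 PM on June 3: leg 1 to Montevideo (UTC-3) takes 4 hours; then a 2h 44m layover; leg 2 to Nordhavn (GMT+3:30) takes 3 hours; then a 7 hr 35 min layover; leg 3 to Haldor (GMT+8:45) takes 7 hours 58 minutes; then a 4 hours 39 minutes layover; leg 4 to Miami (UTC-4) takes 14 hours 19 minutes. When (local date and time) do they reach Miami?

10:15 PM on Jun 4

Convert departure to UTC: 4:30 PM − 10:30 = 6:00 AM UTC on Jun 3.
Add 4 hours leg 1 → 10:00 AM UTC.
Add 2 hours and 44 minutes layover in Montevideo → 12:44 PM UTC.
Add 3 hours leg 2 → 3:44 PM UTC.
Add 7 hours 35 minutes layover in Nordhavn → 11:19 PM UTC.
Add 7 hours and 58 minutes leg 3 → 7:17 AM UTC (Jun 4).
Add 4 hours and 39 minutes layover in Haldor → 11:56 AM UTC.
Add 14 hours 19 minutes leg 4 → 2:15 AM UTC (Jun 5).
Miami is UTC−4:00, so local arrival = 2:15 AM − 4:00 = 10:15 PM on Jun 4.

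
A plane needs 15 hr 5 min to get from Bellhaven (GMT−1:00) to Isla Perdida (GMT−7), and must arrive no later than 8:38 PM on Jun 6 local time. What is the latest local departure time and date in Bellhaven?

Target arrival in UTC: 8:38 PM + 7:00 = 3:38 AM on Jun 7.
Subtract 15 hours and 5 minutes → departure 12:33 PM UTC on Jun 6.
Bellhaven is UTC−1:00: 12:33 PM − 1:00 = 11:33 AM on Jun 6.

11:33 AM on Jun 6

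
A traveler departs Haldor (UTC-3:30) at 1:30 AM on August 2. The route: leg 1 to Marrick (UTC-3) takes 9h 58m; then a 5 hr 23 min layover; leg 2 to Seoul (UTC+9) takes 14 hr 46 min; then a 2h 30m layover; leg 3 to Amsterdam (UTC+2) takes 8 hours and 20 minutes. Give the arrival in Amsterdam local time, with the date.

11:57 PM on Aug 3

Convert departure to UTC: 1:30 AM + 3:30 = 5:00 AM UTC on Aug 2.
Add 9 hours and 58 minutes leg 1 → 2:58 PM UTC.
Add 5 hours and 23 minutes layover in Marrick → 8:21 PM UTC.
Add 14 hours 46 minutes leg 2 → 11:07 AM UTC (Aug 3).
Add 2 hours and 30 minutes layover in Seoul → 1:37 PM UTC.
Add 8 hours and 20 minutes leg 3 → 9:57 PM UTC.
Amsterdam is UTC+2:00, so local arrival = 9:57 PM + 2:00 = 11:57 PM on Aug 3.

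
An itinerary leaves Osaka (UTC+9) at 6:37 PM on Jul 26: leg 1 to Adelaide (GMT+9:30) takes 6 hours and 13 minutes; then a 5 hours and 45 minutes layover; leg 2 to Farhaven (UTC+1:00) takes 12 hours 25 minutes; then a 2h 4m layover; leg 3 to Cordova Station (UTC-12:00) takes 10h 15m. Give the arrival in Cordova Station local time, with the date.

10:19 AM on July 27

Convert departure to UTC: 6:37 PM − 9:00 = 9:37 AM UTC on Jul 26.
Add 6 hours and 13 minutes leg 1 → 3:50 PM UTC.
Add 5 hours 45 minutes layover in Adelaide → 9:35 PM UTC.
Add 12 hours 25 minutes leg 2 → 10:00 AM UTC (Jul 27).
Add 2 hours and 4 minutes layover in Farhaven → 12:04 PM UTC.
Add 10 hours and 15 minutes leg 3 → 10:19 PM UTC.
Cordova Station is UTC−12:00, so local arrival = 10:19 PM − 12:00 = 10:19 AM on Jul 27.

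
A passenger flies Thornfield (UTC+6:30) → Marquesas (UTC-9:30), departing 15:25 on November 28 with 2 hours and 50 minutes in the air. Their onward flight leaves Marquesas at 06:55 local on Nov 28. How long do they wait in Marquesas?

4 hours 40 minutes

Convert departure to UTC: 15:25 − 6:30 = 08:55 UTC on Nov 28.
Add 2 hours and 50 minutes flight time → 11:45 UTC.
Marquesas is UTC−9:30, so local arrival = 11:45 − 9:30 = 02:15 on Nov 28.
Layover = 06:55 − 02:15 = 4 hours 40 minutes.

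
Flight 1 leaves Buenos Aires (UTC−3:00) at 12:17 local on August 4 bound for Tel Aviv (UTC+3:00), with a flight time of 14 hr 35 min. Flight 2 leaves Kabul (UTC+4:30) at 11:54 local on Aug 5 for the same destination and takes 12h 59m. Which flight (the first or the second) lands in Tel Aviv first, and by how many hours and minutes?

Flight 1 in UTC: 12:17 + 3:00 = 15:17 on Aug 4.
+14 hours 35 minutes → arrive 05:52 UTC on Aug 5.
Flight 2 in UTC: 11:54 − 4:30 = 07:24 on Aug 5.
+12 hours 59 minutes → arrive 20:23 UTC on Aug 5.
Flight 1 lands earlier by 14 hours 31 minutes.

the first, by 14 hours 31 minutes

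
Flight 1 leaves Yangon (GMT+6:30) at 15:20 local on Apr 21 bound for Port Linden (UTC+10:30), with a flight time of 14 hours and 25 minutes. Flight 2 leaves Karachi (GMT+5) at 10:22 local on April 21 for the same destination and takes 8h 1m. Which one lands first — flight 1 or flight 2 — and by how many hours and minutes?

Flight 1 in UTC: 15:20 − 6:30 = 08:50 on Apr 21.
+14 hours and 25 minutes → arrive 23:15 UTC on Apr 21.
Flight 2 in UTC: 10:22 − 5:00 = 05:22 on Apr 21.
+8 hours and 1 minute → arrive 13:23 UTC on Apr 21.
Flight 2 lands earlier by 9 hours 52 minutes.

the second, by 9 hours 52 minutes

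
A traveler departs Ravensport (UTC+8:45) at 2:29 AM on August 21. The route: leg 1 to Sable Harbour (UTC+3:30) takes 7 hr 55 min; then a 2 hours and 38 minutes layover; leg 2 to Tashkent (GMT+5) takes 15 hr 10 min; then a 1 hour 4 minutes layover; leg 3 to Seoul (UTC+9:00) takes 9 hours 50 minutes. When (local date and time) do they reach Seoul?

Convert departure to UTC: 2:29 AM − 8:45 = 5:44 PM UTC on Aug 20.
Add 7 hours and 55 minutes leg 1 → 1:39 AM UTC (Aug 21).
Add 2 hours 38 minutes layover in Sable Harbour → 4:17 AM UTC.
Add 15 hours 10 minutes leg 2 → 7:27 PM UTC.
Add 1 hour and 4 minutes layover in Tashkent → 8:31 PM UTC.
Add 9 hours 50 minutes leg 3 → 6:21 AM UTC (Aug 22).
Seoul is UTC+9:00, so local arrival = 6:21 AM + 9:00 = 3:21 PM on Aug 22.

3:21 PM on August 22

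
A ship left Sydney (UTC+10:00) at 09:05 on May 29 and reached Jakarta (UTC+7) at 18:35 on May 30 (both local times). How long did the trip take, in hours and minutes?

Departure in UTC: 09:05 − 10:00 = 23:05 on May 28.
Arrival in UTC: 18:35 − 7:00 = 11:35 on May 30.
Elapsed = 11:35 − 23:05 (+2 days) = 36 hours 30 minutes.

36 hours 30 minutes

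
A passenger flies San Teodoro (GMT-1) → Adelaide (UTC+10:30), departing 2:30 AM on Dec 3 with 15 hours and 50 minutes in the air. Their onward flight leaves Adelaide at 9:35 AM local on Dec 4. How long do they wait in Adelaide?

Convert departure to UTC: 2:30 AM + 1:00 = 3:30 AM UTC on Dec 3.
Add 15 hours and 50 minutes flight time → 7:20 PM UTC.
Adelaide is UTC+10:30, so local arrival = 7:20 PM + 10:30 = 5:50 AM on Dec 4.
Layover = 9:35 AM − 5:50 AM = 3 hours 45 minutes.

3 hours 45 minutes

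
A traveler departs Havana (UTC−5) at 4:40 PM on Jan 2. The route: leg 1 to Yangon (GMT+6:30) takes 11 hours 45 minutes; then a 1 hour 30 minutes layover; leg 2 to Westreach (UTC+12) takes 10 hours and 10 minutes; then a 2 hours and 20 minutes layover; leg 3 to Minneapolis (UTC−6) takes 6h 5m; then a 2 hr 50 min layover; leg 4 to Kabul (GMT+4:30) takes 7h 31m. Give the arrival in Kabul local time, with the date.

8:21 PM on January 4

Convert departure to UTC: 4:40 PM + 5:00 = 9:40 PM UTC on Jan 2.
Add 11 hours and 45 minutes leg 1 → 9:25 AM UTC (Jan 3).
Add 1 hour and 30 minutes layover in Yangon → 10:55 AM UTC.
Add 10 hours 10 minutes leg 2 → 9:05 PM UTC.
Add 2 hours 20 minutes layover in Westreach → 11:25 PM UTC.
Add 6 hours 5 minutes leg 3 → 5:30 AM UTC (Jan 4).
Add 2 hours 50 minutes layover in Minneapolis → 8:20 AM UTC.
Add 7 hours 31 minutes leg 4 → 3:51 PM UTC.
Kabul is UTC+4:30, so local arrival = 3:51 PM + 4:30 = 8:21 PM on Jan 4.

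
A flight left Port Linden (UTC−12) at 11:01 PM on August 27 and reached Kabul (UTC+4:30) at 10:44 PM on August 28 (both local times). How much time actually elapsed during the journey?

7 hours 13 minutes

Departure in UTC: 11:01 PM + 12:00 = 11:01 AM on Aug 28.
Arrival in UTC: 10:44 PM − 4:30 = 6:14 PM on Aug 28.
Elapsed = 6:14 PM − 11:01 AM = 7 hours 13 minutes.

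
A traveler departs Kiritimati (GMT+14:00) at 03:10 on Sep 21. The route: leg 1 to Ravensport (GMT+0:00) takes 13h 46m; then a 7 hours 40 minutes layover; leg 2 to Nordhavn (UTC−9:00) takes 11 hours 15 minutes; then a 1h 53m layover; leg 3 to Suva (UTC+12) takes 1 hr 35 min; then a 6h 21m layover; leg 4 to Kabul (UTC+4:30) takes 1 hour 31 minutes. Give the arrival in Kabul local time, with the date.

Convert departure to UTC: 03:10 − 14:00 = 13:10 UTC on Sep 20.
Add 13 hours 46 minutes leg 1 → 02:56 UTC (Sep 21).
Add 7 hours and 40 minutes layover in Ravensport → 10:36 UTC.
Add 11 hours and 15 minutes leg 2 → 21:51 UTC.
Add 1 hour and 53 minutes layover in Nordhavn → 23:44 UTC.
Add 1 hour and 35 minutes leg 3 → 01:19 UTC (Sep 22).
Add 6 hours and 21 minutes layover in Suva → 07:40 UTC.
Add 1 hour 31 minutes leg 4 → 09:11 UTC.
Kabul is UTC+4:30, so local arrival = 09:11 + 4:30 = 13:41 on Sep 22.

13:41 on September 22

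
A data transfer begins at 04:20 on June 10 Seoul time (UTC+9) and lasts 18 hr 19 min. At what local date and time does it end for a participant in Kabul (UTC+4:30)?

18:09 on Jun 10

Convert start to UTC: 04:20 − 9:00 = 19:20 UTC on Jun 9.
Add 18 hours 19 minutes duration → 13:39 UTC (Jun 10).
Kabul is UTC+4:30, so local end time = 13:39 + 4:30 = 18:09 on Jun 10.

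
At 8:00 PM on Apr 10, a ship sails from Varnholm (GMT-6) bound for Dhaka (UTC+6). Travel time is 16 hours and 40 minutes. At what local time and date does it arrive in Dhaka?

12:40 AM on April 12

Dhaka is 12:00 ahead of Varnholm.
After 16 hours 40 minutes it is 12:40 PM (Apr 11) in Varnholm.
Shift by the zone difference: 12:40 PM + 12:00 = 12:40 AM on Apr 12 in Dhaka.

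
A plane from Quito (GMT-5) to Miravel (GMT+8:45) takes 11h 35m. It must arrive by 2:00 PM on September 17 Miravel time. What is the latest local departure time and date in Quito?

Target arrival in UTC: 2:00 PM − 8:45 = 5:15 AM on Sep 17.
Subtract 11 hours 35 minutes → departure 5:40 PM UTC on Sep 16.
Quito is UTC−5:00: 5:40 PM − 5:00 = 12:40 PM on Sep 16.

12:40 PM on September 16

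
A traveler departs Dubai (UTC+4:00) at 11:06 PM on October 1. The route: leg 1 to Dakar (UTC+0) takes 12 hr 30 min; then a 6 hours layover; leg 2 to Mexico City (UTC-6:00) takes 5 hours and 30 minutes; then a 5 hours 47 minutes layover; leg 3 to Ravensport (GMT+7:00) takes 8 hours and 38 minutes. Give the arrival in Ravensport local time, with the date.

4:31 PM on October 3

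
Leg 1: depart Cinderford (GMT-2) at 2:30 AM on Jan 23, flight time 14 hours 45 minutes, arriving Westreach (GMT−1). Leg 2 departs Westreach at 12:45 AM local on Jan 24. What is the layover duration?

6 hours 30 minutes

Convert departure to UTC: 2:30 AM + 2:00 = 4:30 AM UTC on Jan 23.
Add 14 hours and 45 minutes flight time → 7:15 PM UTC.
Westreach is UTC−1:00, so local arrival = 7:15 PM − 1:00 = 6:15 PM on Jan 23.
Layover = 12:45 AM − 6:15 PM (+1 day) = 6 hours 30 minutes.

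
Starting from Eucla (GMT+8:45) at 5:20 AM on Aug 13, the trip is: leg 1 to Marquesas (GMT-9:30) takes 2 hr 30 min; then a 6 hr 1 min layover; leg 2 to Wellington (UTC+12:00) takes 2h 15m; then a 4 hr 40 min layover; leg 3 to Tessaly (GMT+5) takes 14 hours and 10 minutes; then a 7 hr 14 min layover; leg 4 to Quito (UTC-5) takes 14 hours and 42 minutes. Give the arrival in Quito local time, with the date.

7:07 PM on Aug 14

Convert departure to UTC: 5:20 AM − 8:45 = 8:35 PM UTC on Aug 12.
Add 2 hours 30 minutes leg 1 → 11:05 PM UTC.
Add 6 hours 1 minute layover in Marquesas → 5:06 AM UTC (Aug 13).
Add 2 hours 15 minutes leg 2 → 7:21 AM UTC.
Add 4 hours 40 minutes layover in Wellington → 12:01 PM UTC.
Add 14 hours 10 minutes leg 3 → 2:11 AM UTC (Aug 14).
Add 7 hours 14 minutes layover in Tessaly → 9:25 AM UTC.
Add 14 hours 42 minutes leg 4 → 12:07 AM UTC (Aug 15).
Quito is UTC−5:00, so local arrival = 12:07 AM − 5:00 = 7:07 PM on Aug 14.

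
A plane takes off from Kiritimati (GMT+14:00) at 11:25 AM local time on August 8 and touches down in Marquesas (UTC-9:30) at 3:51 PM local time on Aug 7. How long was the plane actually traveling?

3 hours 56 minutes

Departure in UTC: 11:25 AM − 14:00 = 9:25 PM on Aug 7.
Arrival in UTC: 3:51 PM + 9:30 = 1:21 AM on Aug 8.
Elapsed = 1:21 AM − 9:25 PM (+1 day) = 3 hours 56 minutes.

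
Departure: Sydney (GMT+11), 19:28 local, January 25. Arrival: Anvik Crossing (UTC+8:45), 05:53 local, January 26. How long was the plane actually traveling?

12 hours 40 minutes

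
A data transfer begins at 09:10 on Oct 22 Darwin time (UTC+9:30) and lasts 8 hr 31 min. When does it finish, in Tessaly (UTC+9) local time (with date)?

17:11 on October 22

Convert start to UTC: 09:10 − 9:30 = 23:40 UTC on Oct 21.
Add 8 hours 31 minutes duration → 08:11 UTC (Oct 22).
Tessaly is UTC+9:00, so local end time = 08:11 + 9:00 = 17:11 on Oct 22.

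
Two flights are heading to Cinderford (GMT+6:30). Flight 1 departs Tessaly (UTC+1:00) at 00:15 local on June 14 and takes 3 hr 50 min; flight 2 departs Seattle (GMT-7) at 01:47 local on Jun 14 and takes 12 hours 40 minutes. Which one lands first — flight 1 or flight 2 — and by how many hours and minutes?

Flight 1 in UTC: 00:15 − 1:00 = 23:15 on Jun 13.
+3 hours and 50 minutes → arrive 03:05 UTC on Jun 14.
Flight 2 in UTC: 01:47 + 7:00 = 08:47 on Jun 14.
+12 hours and 40 minutes → arrive 21:27 UTC on Jun 14.
Flight 1 lands earlier by 18 hours 22 minutes.

the first, by 18 hours 22 minutes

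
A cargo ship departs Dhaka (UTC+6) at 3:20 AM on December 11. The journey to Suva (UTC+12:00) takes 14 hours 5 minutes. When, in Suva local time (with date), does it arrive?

Convert departure to UTC: 3:20 AM − 6:00 = 9:20 PM UTC on Dec 10.
Add 14 hours and 5 minutes travel time → 11:25 AM UTC (Dec 11).
Suva is UTC+12:00, so local arrival = 11:25 AM + 12:00 = 11:25 PM on Dec 11.

11:25 PM on Dec 11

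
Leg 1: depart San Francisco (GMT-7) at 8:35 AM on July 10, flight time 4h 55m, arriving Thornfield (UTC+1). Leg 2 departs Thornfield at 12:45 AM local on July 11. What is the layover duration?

3 hours 15 minutes

Convert departure to UTC: 8:35 AM + 7:00 = 3:35 PM UTC on Jul 10.
Add 4 hours 55 minutes flight time → 8:30 PM UTC.
Thornfield is UTC+1:00, so local arrival = 8:30 PM + 1:00 = 9:30 PM on Jul 10.
Layover = 12:45 AM − 9:30 PM (+1 day) = 3 hours 15 minutes.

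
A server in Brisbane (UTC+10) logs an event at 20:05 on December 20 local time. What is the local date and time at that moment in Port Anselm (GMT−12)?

22:05 on December 19

Port Anselm is 22:00 behind Brisbane.
Shift by the zone difference: 20:05 − 22:00 = 22:05 on Dec 19 in Port Anselm.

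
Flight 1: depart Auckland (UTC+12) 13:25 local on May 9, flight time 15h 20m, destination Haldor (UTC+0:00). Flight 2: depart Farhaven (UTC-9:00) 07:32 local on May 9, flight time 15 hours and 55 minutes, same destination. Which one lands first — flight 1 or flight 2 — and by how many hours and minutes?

the first, by 15 hours 42 minutes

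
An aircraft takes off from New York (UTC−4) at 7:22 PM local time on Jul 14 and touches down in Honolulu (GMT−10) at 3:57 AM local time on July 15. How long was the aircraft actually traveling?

14 hours 35 minutes

Departure in UTC: 7:22 PM + 4:00 = 11:22 PM on Jul 14.
Arrival in UTC: 3:57 AM + 10:00 = 1:57 PM on Jul 15.
Elapsed = 1:57 PM − 11:22 PM (+1 day) = 14 hours 35 minutes.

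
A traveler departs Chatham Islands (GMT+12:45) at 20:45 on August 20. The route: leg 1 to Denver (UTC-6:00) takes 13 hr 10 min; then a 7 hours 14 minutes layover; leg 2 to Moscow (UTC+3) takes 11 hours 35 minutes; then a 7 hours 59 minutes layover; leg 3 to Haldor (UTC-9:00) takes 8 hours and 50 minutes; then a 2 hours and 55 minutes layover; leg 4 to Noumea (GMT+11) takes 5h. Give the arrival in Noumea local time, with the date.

Convert departure to UTC: 20:45 − 12:45 = 08:00 UTC on Aug 20.
Add 13 hours 10 minutes leg 1 → 21:10 UTC.
Add 7 hours 14 minutes layover in Denver → 04:24 UTC (Aug 21).
Add 11 hours and 35 minutes leg 2 → 15:59 UTC.
Add 7 hours 59 minutes layover in Moscow → 23:58 UTC.
Add 8 hours and 50 minutes leg 3 → 08:48 UTC (Aug 22).
Add 2 hours 55 minutes layover in Haldor → 11:43 UTC.
Add 5 hours leg 4 → 16:43 UTC.
Noumea is UTC+11:00, so local arrival = 16:43 + 11:00 = 03:43 on Aug 23.

03:43 on Aug 23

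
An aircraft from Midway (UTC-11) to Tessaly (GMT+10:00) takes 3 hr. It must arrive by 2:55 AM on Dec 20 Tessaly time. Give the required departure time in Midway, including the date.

Target arrival in UTC: 2:55 AM − 10:00 = 4:55 PM on Dec 19.
Subtract 3 hours → departure 1:55 PM UTC on Dec 19.
Midway is UTC−11:00: 1:55 PM − 11:00 = 2:55 AM on Dec 19.

2:55 AM on December 19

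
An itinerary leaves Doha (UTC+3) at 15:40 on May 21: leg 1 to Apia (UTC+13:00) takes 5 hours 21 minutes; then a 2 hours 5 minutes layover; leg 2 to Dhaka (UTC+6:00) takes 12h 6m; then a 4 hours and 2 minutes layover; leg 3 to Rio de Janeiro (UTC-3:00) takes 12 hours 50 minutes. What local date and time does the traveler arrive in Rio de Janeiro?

22:04 on May 22

Convert departure to UTC: 15:40 − 3:00 = 12:40 UTC on May 21.
Add 5 hours 21 minutes leg 1 → 18:01 UTC.
Add 2 hours and 5 minutes layover in Apia → 20:06 UTC.
Add 12 hours 6 minutes leg 2 → 08:12 UTC (May 22).
Add 4 hours 2 minutes layover in Dhaka → 12:14 UTC.
Add 12 hours 50 minutes leg 3 → 01:04 UTC (May 23).
Rio de Janeiro is UTC−3:00, so local arrival = 01:04 − 3:00 = 22:04 on May 22.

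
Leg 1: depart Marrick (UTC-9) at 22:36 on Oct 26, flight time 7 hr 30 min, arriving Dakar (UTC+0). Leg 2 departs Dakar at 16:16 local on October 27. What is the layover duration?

1 hour 10 minutes

Convert departure to UTC: 22:36 + 9:00 = 07:36 UTC on Oct 27.
Add 7 hours 30 minutes flight time → 15:06 UTC.
Dakar is UTC+0, so local arrival is the same: 15:06 on Oct 27.
Layover = 16:16 − 15:06 = 1 hour 10 minutes.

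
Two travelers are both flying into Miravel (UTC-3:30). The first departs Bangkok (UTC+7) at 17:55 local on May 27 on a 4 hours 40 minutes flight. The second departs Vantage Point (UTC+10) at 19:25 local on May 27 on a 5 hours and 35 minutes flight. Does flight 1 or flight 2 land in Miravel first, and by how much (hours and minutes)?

the second, by 35 minutes

Flight 1 in UTC: 17:55 − 7:00 = 10:55 on May 27.
+4 hours 40 minutes → arrive 15:35 UTC on May 27.
Flight 2 in UTC: 19:25 − 10:00 = 09:25 on May 27.
+5 hours and 35 minutes → arrive 15:00 UTC on May 27.
Flight 2 lands earlier by 35 minutes.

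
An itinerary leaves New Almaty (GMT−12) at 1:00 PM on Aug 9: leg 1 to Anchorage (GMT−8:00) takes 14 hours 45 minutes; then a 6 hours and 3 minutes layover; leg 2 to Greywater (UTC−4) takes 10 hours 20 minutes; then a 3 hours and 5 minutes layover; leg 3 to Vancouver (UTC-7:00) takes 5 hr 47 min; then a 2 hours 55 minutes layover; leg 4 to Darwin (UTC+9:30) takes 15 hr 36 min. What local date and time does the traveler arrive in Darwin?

Convert departure to UTC: 1:00 PM + 12:00 = 1:00 AM UTC on Aug 10.
Add 14 hours and 45 minutes leg 1 → 3:45 PM UTC.
Add 6 hours 3 minutes layover in Anchorage → 9:48 PM UTC.
Add 10 hours 20 minutes leg 2 → 8:08 AM UTC (Aug 11).
Add 3 hours 5 minutes layover in Greywater → 11:13 AM UTC.
Add 5 hours 47 minutes leg 3 → 5:00 PM UTC.
Add 2 hours 55 minutes layover in Vancouver → 7:55 PM UTC.
Add 15 hours and 36 minutes leg 4 → 11:31 AM UTC (Aug 12).
Darwin is UTC+9:30, so local arrival = 11:31 AM + 9:30 = 9:01 PM on Aug 12.

9:01 PM on August 12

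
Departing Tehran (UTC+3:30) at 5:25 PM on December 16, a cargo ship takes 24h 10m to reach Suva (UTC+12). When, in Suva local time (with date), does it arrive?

2:05 AM on December 18

Suva is 8:30 ahead of Tehran.
After 24 hours 10 minutes it is 5:35 PM (Dec 17) in Tehran.
Shift by the zone difference: 5:35 PM + 8:30 = 2:05 AM on Dec 18 in Suva.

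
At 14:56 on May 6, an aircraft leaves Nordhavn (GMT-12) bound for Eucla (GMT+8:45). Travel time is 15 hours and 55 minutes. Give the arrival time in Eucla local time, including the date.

03:36 on May 8

Eucla is 20:45 ahead of Nordhavn.
After 15 hours 55 minutes it is 06:51 (May 7) in Nordhavn.
Shift by the zone difference: 06:51 + 20:45 = 03:36 on May 8 in Eucla.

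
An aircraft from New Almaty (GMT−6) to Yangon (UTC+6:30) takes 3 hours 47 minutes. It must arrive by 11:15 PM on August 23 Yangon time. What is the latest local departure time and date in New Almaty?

Target arrival in UTC: 11:15 PM − 6:30 = 4:45 PM on Aug 23.
Subtract 3 hours 47 minutes → departure 12:58 PM UTC on Aug 23.
New Almaty is UTC−6:00: 12:58 PM − 6:00 = 6:58 AM on Aug 23.

6:58 AM on Aug 23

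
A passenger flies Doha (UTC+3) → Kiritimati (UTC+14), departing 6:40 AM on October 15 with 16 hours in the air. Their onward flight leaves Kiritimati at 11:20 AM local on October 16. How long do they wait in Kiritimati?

1 hour 40 minutes

Convert departure to UTC: 6:40 AM − 3:00 = 3:40 AM UTC on Oct 15.
Add 16 hours flight time → 7:40 PM UTC.
Kiritimati is UTC+14:00, so local arrival = 7:40 PM + 14:00 = 9:40 AM on Oct 16.
Layover = 11:20 AM − 9:40 AM = 1 hour 40 minutes.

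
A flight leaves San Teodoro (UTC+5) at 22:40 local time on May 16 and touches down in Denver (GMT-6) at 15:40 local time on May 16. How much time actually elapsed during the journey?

4 hours

Departure in UTC: 22:40 − 5:00 = 17:40 on May 16.
Arrival in UTC: 15:40 + 6:00 = 21:40 on May 16.
Elapsed = 21:40 − 17:40 = 4 hours.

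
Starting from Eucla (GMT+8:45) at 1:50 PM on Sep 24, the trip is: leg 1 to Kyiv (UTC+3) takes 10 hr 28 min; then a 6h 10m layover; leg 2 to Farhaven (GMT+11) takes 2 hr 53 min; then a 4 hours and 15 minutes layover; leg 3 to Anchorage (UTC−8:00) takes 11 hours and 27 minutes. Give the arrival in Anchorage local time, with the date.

8:18 AM on September 25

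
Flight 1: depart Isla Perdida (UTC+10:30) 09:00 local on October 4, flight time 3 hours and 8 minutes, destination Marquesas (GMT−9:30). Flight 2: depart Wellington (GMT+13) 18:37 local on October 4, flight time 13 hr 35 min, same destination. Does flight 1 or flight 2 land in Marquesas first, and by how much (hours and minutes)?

Flight 1 in UTC: 09:00 − 10:30 = 22:30 on Oct 3.
+3 hours 8 minutes → arrive 01:38 UTC on Oct 4.
Flight 2 in UTC: 18:37 − 13:00 = 05:37 on Oct 4.
+13 hours and 35 minutes → arrive 19:12 UTC on Oct 4.
Flight 1 lands earlier by 17 hours 34 minutes.

the first, by 17 hours 34 minutes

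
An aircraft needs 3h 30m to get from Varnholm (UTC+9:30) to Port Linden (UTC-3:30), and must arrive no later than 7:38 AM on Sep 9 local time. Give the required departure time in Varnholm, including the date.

Target arrival in UTC: 7:38 AM + 3:30 = 11:08 AM on Sep 9.
Subtract 3 hours and 30 minutes → departure 7:38 AM UTC on Sep 9.
Varnholm is UTC+9:30: 7:38 AM + 9:30 = 5:08 PM on Sep 9.

5:08 PM on Sep 9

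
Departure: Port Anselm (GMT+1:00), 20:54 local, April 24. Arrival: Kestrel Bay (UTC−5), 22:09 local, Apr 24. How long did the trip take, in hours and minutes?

7 hours 15 minutes

Kestrel Bay is 6:00 behind Port Anselm.
Clock-face elapsed time (ignoring zones) is 1 hour 15 minutes.
Actual elapsed = 1 hour 15 minutes + 6:00 = 7 hours 15 minutes.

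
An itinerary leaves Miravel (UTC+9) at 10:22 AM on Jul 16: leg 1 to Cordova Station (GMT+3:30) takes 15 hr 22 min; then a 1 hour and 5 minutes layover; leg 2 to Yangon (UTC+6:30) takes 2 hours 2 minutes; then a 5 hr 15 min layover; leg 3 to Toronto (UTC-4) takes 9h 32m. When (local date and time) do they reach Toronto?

Convert departure to UTC: 10:22 AM − 9:00 = 1:22 AM UTC on Jul 16.
Add 15 hours 22 minutes leg 1 → 4:44 PM UTC.
Add 1 hour and 5 minutes layover in Cordova Station → 5:49 PM UTC.
Add 2 hours and 2 minutes leg 2 → 7:51 PM UTC.
Add 5 hours 15 minutes layover in Yangon → 1:06 AM UTC (Jul 17).
Add 9 hours 32 minutes leg 3 → 10:38 AM UTC.
Toronto is UTC−4:00, so local arrival = 10:38 AM − 4:00 = 6:38 AM on Jul 17.

6:38 AM on July 17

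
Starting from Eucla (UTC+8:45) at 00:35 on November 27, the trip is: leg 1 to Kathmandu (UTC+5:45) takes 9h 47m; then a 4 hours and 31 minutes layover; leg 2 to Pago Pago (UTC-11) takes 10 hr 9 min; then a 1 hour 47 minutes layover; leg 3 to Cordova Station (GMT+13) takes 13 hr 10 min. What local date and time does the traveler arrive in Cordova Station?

Convert departure to UTC: 00:35 − 8:45 = 15:50 UTC on Nov 26.
Add 9 hours 47 minutes leg 1 → 01:37 UTC (Nov 27).
Add 4 hours 31 minutes layover in Kathmandu → 06:08 UTC.
Add 10 hours 9 minutes leg 2 → 16:17 UTC.
Add 1 hour and 47 minutes layover in Pago Pago → 18:04 UTC.
Add 13 hours 10 minutes leg 3 → 07:14 UTC (Nov 28).
Cordova Station is UTC+13:00, so local arrival = 07:14 + 13:00 = 20:14 on Nov 28.

20:14 on November 28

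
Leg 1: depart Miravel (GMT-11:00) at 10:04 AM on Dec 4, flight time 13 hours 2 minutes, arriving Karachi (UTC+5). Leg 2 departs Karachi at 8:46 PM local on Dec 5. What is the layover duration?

5 hours 40 minutes

Convert departure to UTC: 10:04 AM + 11:00 = 9:04 PM UTC on Dec 4.
Add 13 hours and 2 minutes flight time → 10:06 AM UTC (Dec 5).
Karachi is UTC+5:00, so local arrival = 10:06 AM + 5:00 = 3:06 PM on Dec 5.
Layover = 8:46 PM − 3:06 PM = 5 hours 40 minutes.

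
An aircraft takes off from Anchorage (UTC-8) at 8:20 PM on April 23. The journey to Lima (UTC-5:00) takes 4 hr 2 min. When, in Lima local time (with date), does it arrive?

Convert departure to UTC: 8:20 PM + 8:00 = 4:20 AM UTC on Apr 24.
Add 4 hours 2 minutes travel time → 8:22 AM UTC.
Lima is UTC−5:00, so local arrival = 8:22 AM − 5:00 = 3:22 AM on Apr 24.

3:22 AM on April 24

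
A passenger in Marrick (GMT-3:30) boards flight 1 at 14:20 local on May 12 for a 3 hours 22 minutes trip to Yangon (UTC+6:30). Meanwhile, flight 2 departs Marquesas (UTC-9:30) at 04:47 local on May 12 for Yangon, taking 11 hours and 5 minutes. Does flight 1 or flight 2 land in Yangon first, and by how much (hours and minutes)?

the first, by 4 hours 10 minutes

Flight 1 in UTC: 14:20 + 3:30 = 17:50 on May 12.
+3 hours and 22 minutes → arrive 21:12 UTC on May 12.
Flight 2 in UTC: 04:47 + 9:30 = 14:17 on May 12.
+11 hours and 5 minutes → arrive 01:22 UTC on May 13.
Flight 1 lands earlier by 4 hours 10 minutes.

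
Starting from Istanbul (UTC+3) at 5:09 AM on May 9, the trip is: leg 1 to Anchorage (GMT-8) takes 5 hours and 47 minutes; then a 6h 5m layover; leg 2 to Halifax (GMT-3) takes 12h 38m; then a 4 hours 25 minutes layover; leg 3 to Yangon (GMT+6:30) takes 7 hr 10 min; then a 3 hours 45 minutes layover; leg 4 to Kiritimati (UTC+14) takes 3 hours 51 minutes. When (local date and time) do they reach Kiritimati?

Convert departure to UTC: 5:09 AM − 3:00 = 2:09 AM UTC on May 9.
Add 5 hours 47 minutes leg 1 → 7:56 AM UTC.
Add 6 hours and 5 minutes layover in Anchorage → 2:01 PM UTC.
Add 12 hours 38 minutes leg 2 → 2:39 AM UTC (May 10).
Add 4 hours and 25 minutes layover in Halifax → 7:04 AM UTC.
Add 7 hours and 10 minutes leg 3 → 2:14 PM UTC.
Add 3 hours 45 minutes layover in Yangon → 5:59 PM UTC.
Add 3 hours and 51 minutes leg 4 → 9:50 PM UTC.
Kiritimati is UTC+14:00, so local arrival = 9:50 PM + 14:00 = 11:50 AM on May 11.

11:50 AM on May 11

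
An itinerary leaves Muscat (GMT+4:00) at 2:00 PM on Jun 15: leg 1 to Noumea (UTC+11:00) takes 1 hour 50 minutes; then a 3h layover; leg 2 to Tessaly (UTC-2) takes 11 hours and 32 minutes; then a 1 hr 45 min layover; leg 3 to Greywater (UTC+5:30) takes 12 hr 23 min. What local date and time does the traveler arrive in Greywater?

Convert departure to UTC: 2:00 PM − 4:00 = 10:00 AM UTC on Jun 15.
Add 1 hour 50 minutes leg 1 → 11:50 AM UTC.
Add 3 hours layover in Noumea → 2:50 PM UTC.
Add 11 hours 32 minutes leg 2 → 2:22 AM UTC (Jun 16).
Add 1 hour 45 minutes layover in Tessaly → 4:07 AM UTC.
Add 12 hours 23 minutes leg 3 → 4:30 PM UTC.
Greywater is UTC+5:30, so local arrival = 4:30 PM + 5:30 = 10:00 PM on Jun 16.

10:00 PM on Jun 16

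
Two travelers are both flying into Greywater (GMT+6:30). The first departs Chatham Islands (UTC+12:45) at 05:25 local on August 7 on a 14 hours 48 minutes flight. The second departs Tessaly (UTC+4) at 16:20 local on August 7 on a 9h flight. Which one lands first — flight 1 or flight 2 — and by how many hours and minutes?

the first, by 13 hours 52 minutes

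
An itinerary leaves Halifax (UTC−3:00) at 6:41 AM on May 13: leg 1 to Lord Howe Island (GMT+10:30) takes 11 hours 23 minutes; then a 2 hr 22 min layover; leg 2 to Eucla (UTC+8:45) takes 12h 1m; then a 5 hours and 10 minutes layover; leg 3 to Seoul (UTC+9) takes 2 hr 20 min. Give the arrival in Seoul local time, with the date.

Convert departure to UTC: 6:41 AM + 3:00 = 9:41 AM UTC on May 13.
Add 11 hours 23 minutes leg 1 → 9:04 PM UTC.
Add 2 hours 22 minutes layover in Lord Howe Island → 11:26 PM UTC.
Add 12 hours 1 minute leg 2 → 11:27 AM UTC (May 14).
Add 5 hours 10 minutes layover in Eucla → 4:37 PM UTC.
Add 2 hours 20 minutes leg 3 → 6:57 PM UTC.
Seoul is UTC+9:00, so local arrival = 6:57 PM + 9:00 = 3:57 AM on May 15.

3:57 AM on May 15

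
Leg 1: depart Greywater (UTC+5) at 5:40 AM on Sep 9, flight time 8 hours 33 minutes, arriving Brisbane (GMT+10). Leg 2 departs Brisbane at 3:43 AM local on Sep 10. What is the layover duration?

Convert departure to UTC: 5:40 AM − 5:00 = 12:40 AM UTC on Sep 9.
Add 8 hours 33 minutes flight time → 9:13 AM UTC.
Brisbane is UTC+10:00, so local arrival = 9:13 AM + 10:00 = 7:13 PM on Sep 9.
Layover = 3:43 AM − 7:13 PM (+1 day) = 8 hours 30 minutes.

8 hours 30 minutes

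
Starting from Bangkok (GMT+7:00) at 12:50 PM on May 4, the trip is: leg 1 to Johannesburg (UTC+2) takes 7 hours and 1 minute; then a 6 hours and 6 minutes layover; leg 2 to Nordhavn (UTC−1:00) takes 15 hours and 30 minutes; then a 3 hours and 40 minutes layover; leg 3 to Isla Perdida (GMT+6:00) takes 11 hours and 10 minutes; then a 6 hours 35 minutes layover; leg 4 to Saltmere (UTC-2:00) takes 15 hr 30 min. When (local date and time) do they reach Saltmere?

Convert departure to UTC: 12:50 PM − 7:00 = 5:50 AM UTC on May 4.
Add 7 hours and 1 minute leg 1 → 12:51 PM UTC.
Add 6 hours 6 minutes layover in Johannesburg → 6:57 PM UTC.
Add 15 hours 30 minutes leg 2 → 10:27 AM UTC (May 5).
Add 3 hours 40 minutes layover in Nordhavn → 2:07 PM UTC.
Add 11 hours 10 minutes leg 3 → 1:17 AM UTC (May 6).
Add 6 hours 35 minutes layover in Isla Perdida → 7:52 AM UTC.
Add 15 hours 30 minutes leg 4 → 11:22 PM UTC.
Saltmere is UTC−2:00, so local arrival = 11:22 PM − 2:00 = 9:22 PM on May 6.

9:22 PM on May 6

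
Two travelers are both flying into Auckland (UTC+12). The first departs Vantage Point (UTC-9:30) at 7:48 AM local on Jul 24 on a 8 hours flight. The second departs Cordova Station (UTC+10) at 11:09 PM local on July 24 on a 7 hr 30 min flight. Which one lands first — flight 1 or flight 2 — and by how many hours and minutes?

Flight 1 in UTC: 7:48 AM + 9:30 = 5:18 PM on Jul 24.
+8 hours → arrive 1:18 AM UTC on Jul 25.
Flight 2 in UTC: 11:09 PM − 10:00 = 1:09 PM on Jul 24.
+7 hours and 30 minutes → arrive 8:39 PM UTC on Jul 24.
Flight 2 lands earlier by 4 hours 39 minutes.

the second, by 4 hours 39 minutes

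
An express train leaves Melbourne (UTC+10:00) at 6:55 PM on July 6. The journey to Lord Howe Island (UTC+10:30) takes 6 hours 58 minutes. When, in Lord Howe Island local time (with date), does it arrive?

2:23 AM on July 7

Convert departure to UTC: 6:55 PM − 10:00 = 8:55 AM UTC on Jul 6.
Add 6 hours 58 minutes travel time → 3:53 PM UTC.
Lord Howe Island is UTC+10:30, so local arrival = 3:53 PM + 10:30 = 2:23 AM on Jul 7.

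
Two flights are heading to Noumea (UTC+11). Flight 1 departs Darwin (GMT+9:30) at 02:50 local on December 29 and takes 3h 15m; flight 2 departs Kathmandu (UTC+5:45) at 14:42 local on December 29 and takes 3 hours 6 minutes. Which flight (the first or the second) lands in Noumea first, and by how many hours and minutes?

the first, by 15 hours 28 minutes

Flight 1 in UTC: 02:50 − 9:30 = 17:20 on Dec 28.
+3 hours 15 minutes → arrive 20:35 UTC on Dec 28.
Flight 2 in UTC: 14:42 − 5:45 = 08:57 on Dec 29.
+3 hours 6 minutes → arrive 12:03 UTC on Dec 29.
Flight 1 lands earlier by 15 hours 28 minutes.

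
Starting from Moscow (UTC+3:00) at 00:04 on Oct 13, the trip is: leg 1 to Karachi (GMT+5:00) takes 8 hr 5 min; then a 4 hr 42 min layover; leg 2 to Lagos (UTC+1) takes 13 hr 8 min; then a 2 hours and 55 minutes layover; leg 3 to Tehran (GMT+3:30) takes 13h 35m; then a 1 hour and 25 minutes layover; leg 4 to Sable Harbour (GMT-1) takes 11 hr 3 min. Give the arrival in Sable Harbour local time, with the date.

02:57 on October 15

Convert departure to UTC: 00:04 − 3:00 = 21:04 UTC on Oct 12.
Add 8 hours 5 minutes leg 1 → 05:09 UTC (Oct 13).
Add 4 hours 42 minutes layover in Karachi → 09:51 UTC.
Add 13 hours and 8 minutes leg 2 → 22:59 UTC.
Add 2 hours 55 minutes layover in Lagos → 01:54 UTC (Oct 14).
Add 13 hours and 35 minutes leg 3 → 15:29 UTC.
Add 1 hour and 25 minutes layover in Tehran → 16:54 UTC.
Add 11 hours and 3 minutes leg 4 → 03:57 UTC (Oct 15).
Sable Harbour is UTC−1:00, so local arrival = 03:57 − 1:00 = 02:57 on Oct 15.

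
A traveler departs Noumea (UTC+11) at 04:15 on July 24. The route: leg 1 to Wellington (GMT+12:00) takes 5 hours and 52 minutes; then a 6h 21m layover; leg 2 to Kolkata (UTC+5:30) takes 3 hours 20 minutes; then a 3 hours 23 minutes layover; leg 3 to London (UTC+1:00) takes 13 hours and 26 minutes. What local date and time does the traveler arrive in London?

Convert departure to UTC: 04:15 − 11:00 = 17:15 UTC on Jul 23.
Add 5 hours and 52 minutes leg 1 → 23:07 UTC.
Add 6 hours 21 minutes layover in Wellington → 05:28 UTC (Jul 24).
Add 3 hours 20 minutes leg 2 → 08:48 UTC.
Add 3 hours 23 minutes layover in Kolkata → 12:11 UTC.
Add 13 hours 26 minutes leg 3 → 01:37 UTC (Jul 25).
London is UTC+1:00, so local arrival = 01:37 + 1:00 = 02:37 on Jul 25.

02:37 on July 25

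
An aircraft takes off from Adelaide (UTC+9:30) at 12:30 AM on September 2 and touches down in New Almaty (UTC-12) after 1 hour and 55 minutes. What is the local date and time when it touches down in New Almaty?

4:55 AM on Sep 1

Convert departure to UTC: 12:30 AM − 9:30 = 3:00 PM UTC on Sep 1.
Add 1 hour and 55 minutes travel time → 4:55 PM UTC.
New Almaty is UTC−12:00, so local arrival = 4:55 PM − 12:00 = 4:55 AM on Sep 1.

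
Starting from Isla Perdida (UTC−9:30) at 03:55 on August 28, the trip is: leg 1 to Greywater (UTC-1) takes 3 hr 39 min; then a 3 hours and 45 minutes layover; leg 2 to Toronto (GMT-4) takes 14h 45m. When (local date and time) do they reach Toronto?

Convert departure to UTC: 03:55 + 9:30 = 13:25 UTC on Aug 28.
Add 3 hours 39 minutes leg 1 → 17:04 UTC.
Add 3 hours and 45 minutes layover in Greywater → 20:49 UTC.
Add 14 hours and 45 minutes leg 2 → 11:34 UTC (Aug 29).
Toronto is UTC−4:00, so local arrival = 11:34 − 4:00 = 07:34 on Aug 29.

07:34 on August 29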